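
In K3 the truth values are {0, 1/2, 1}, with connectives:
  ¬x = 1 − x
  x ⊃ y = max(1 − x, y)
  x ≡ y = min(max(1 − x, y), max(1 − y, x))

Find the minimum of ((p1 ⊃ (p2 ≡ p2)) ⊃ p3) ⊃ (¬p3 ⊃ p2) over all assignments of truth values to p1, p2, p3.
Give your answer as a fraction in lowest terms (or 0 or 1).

1/2

Take p1 = 0, p2 = 0, p3 = 1/2:
p2 ≡ p2 = 0 ≡ 0 = 1
p1 ⊃ (p2 ≡ p2) = 0 ⊃ 1 = 1
(p1 ⊃ (p2 ≡ p2)) ⊃ p3 = 1 ⊃ 1/2 = 1/2
¬p3 = ¬1/2 = 1/2
¬p3 ⊃ p2 = 1/2 ⊃ 0 = 1/2
((p1 ⊃ (p2 ≡ p2)) ⊃ p3) ⊃ (¬p3 ⊃ p2) = 1/2 ⊃ 1/2 = 1/2
No assignment yields a value below 1/2, so this is the minimum.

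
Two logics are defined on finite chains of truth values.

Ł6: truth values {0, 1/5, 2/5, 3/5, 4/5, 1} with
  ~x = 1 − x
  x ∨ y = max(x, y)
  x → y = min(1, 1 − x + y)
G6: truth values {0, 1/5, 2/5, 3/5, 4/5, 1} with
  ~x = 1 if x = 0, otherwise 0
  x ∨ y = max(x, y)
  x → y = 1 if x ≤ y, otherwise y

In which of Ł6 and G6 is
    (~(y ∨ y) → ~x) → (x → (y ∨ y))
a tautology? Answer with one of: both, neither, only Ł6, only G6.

only Ł6

In Ł6: every assignment gives 1 — tautology.
In G6: at x = 2/5, y = 1/5 the value is 1/5 — not a tautology.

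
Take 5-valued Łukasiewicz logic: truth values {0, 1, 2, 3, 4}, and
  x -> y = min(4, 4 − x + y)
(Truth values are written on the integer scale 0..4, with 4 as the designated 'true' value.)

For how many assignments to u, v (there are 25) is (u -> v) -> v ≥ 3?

16

value 4: 9 assignments (counts)
value 3: 7 assignments (counts)
value 2: 5 assignments
value 1: 3 assignments
value 0: 1 assignment
So 16 of the 25 assignments meet the threshold.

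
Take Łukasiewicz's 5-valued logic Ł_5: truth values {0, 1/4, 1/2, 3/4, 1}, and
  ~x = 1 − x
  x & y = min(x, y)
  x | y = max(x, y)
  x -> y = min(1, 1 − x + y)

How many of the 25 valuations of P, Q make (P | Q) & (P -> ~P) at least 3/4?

6

value 1: 3 assignments (counts)
value 3/4: 3 assignments (counts)
value 1/2: 10 assignments
value 1/4: 3 assignments
value 0: 6 assignments
So 6 of the 25 assignments meet the threshold.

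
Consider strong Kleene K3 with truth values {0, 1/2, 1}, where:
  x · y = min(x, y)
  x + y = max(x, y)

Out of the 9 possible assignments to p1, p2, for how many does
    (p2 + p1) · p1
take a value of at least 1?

3

p1 = 0, p2 = 0 ↦ 0  <
p1 = 0, p2 = 1/2 ↦ 0  <
p1 = 0, p2 = 1 ↦ 0  <
p1 = 1/2, p2 = 0 ↦ 1/2  <
p1 = 1/2, p2 = 1/2 ↦ 1/2  <
p1 = 1/2, p2 = 1 ↦ 1/2  <
p1 = 1, p2 = 0 ↦ 1  ≥
p1 = 1, p2 = 1/2 ↦ 1  ≥
p1 = 1, p2 = 1 ↦ 1  ≥
So 3 of the 9 assignments meet the threshold.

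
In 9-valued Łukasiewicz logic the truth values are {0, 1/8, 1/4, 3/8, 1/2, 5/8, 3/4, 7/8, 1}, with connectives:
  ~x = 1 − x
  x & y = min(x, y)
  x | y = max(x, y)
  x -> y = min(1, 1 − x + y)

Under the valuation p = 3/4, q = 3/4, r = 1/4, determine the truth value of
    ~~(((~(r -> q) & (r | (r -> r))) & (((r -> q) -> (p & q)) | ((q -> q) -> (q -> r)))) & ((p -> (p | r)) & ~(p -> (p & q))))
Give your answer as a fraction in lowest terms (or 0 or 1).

0

r -> q = 1/4 -> 3/4 = 1
~(r -> q) = ~1 = 0
r -> r = 1/4 -> 1/4 = 1
r | (r -> r) = 1/4 | 1 = 1
~(r -> q) & (r | (r -> r)) = 0 & 1 = 0
r -> q = 1/4 -> 3/4 = 1
p & q = 3/4 & 3/4 = 3/4
(r -> q) -> (p & q) = 1 -> 3/4 = 3/4
q -> q = 3/4 -> 3/4 = 1
q -> r = 3/4 -> 1/4 = 1/2
(q -> q) -> (q -> r) = 1 -> 1/2 = 1/2
((r -> q) -> (p & q)) | ((q -> q) -> (q -> r)) = 3/4 | 1/2 = 3/4
(~(r -> q) & (r | (r -> r))) & (((r -> q) -> (p & q)) | ((q -> q) -> (q -> r))) = 0 & 3/4 = 0
p | r = 3/4 | 1/4 = 3/4
p -> (p | r) = 3/4 -> 3/4 = 1
p & q = 3/4 & 3/4 = 3/4
p -> (p & q) = 3/4 -> 3/4 = 1
~(p -> (p & q)) = ~1 = 0
(p -> (p | r)) & ~(p -> (p & q)) = 1 & 0 = 0
((~(r -> q) & (r | (r -> r))) & (((r -> q) -> (p & q)) | ((q -> q) -> (q -> r)))) & ((p -> (p | r)) & ~(p -> (p & q))) = 0 & 0 = 0
~(((~(r -> q) & (r | (r -> r))) & (((r -> q) -> (p & q)) | ((q -> q) -> (q -> r)))) & ((p -> (p | r)) & ~(p -> (p & q)))) = ~0 = 1
~~(((~(r -> q) & (r | (r -> r))) & (((r -> q) -> (p & q)) | ((q -> q) -> (q -> r)))) & ((p -> (p | r)) & ~(p -> (p & q)))) = ~1 = 0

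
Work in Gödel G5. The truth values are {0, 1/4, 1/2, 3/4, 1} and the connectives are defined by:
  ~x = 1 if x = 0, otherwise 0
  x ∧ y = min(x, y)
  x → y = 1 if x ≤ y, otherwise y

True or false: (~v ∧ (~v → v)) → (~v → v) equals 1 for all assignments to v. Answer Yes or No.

Yes

v = 0 ↦ 1
v = 1/4 ↦ 1
v = 1/2 ↦ 1
v = 3/4 ↦ 1
v = 1 ↦ 1
Every assignment gives a value ≥ 1.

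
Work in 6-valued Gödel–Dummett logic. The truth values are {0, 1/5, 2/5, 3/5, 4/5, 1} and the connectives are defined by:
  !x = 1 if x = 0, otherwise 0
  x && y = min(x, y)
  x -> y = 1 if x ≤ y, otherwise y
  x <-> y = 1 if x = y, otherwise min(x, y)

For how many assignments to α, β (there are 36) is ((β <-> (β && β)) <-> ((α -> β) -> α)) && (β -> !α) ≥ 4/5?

5

value 1: 5 assignments (counts)
value 0: 31 assignments
So 5 of the 36 assignments meet the threshold.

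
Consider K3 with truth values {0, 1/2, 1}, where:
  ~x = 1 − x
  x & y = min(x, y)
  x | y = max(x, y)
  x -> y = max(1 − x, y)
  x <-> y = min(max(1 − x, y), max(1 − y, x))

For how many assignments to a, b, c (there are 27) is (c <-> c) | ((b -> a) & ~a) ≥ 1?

19

value 1: 19 assignments (counts)
value 1/2: 8 assignments
So 19 of the 27 assignments meet the threshold.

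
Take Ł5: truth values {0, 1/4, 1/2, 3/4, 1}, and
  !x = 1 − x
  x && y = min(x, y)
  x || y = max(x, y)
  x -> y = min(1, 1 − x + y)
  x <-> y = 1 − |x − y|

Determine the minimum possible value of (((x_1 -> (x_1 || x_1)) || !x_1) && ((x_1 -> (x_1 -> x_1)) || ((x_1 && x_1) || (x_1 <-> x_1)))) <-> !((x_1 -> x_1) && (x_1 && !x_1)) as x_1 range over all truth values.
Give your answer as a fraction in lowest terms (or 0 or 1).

Take x_1 = 1/2:
x_1 || x_1 = 1/2 || 1/2 = 1/2
x_1 -> (x_1 || x_1) = 1/2 -> 1/2 = 1
!x_1 = !1/2 = 1/2
(x_1 -> (x_1 || x_1)) || !x_1 = 1 || 1/2 = 1
x_1 -> x_1 = 1/2 -> 1/2 = 1
x_1 -> (x_1 -> x_1) = 1/2 -> 1 = 1
x_1 && x_1 = 1/2 && 1/2 = 1/2
x_1 <-> x_1 = 1/2 <-> 1/2 = 1
(x_1 && x_1) || (x_1 <-> x_1) = 1/2 || 1 = 1
(x_1 -> (x_1 -> x_1)) || ((x_1 && x_1) || (x_1 <-> x_1)) = 1 || 1 = 1
((x_1 -> (x_1 || x_1)) || !x_1) && ((x_1 -> (x_1 -> x_1)) || ((x_1 && x_1) || (x_1 <-> x_1))) = 1 && 1 = 1
x_1 -> x_1 = 1/2 -> 1/2 = 1
!x_1 = !1/2 = 1/2
x_1 && !x_1 = 1/2 && 1/2 = 1/2
(x_1 -> x_1) && (x_1 && !x_1) = 1 && 1/2 = 1/2
!((x_1 -> x_1) && (x_1 && !x_1)) = !1/2 = 1/2
(((x_1 -> (x_1 || x_1)) || !x_1) && ((x_1 -> (x_1 -> x_1)) || ((x_1 && x_1) || (x_1 <-> x_1)))) <-> !((x_1 -> x_1) && (x_1 && !x_1)) = 1 <-> 1/2 = 1/2
No assignment yields a value below 1/2, so this is the minimum.

1/2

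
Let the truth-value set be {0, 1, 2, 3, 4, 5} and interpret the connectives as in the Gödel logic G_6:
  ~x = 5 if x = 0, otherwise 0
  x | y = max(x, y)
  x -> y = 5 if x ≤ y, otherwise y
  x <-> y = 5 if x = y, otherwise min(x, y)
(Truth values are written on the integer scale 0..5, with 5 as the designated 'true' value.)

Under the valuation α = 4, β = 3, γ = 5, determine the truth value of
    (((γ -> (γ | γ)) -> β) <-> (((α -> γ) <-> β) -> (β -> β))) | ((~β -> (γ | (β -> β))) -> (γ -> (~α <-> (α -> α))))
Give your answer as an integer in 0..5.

γ | γ = 5 | 5 = 5
γ -> (γ | γ) = 5 -> 5 = 5
(γ -> (γ | γ)) -> β = 5 -> 3 = 3
α -> γ = 4 -> 5 = 5
(α -> γ) <-> β = 5 <-> 3 = 3
β -> β = 3 -> 3 = 5
((α -> γ) <-> β) -> (β -> β) = 3 -> 5 = 5
((γ -> (γ | γ)) -> β) <-> (((α -> γ) <-> β) -> (β -> β)) = 3 <-> 5 = 3
~β = ~3 = 0
β -> β = 3 -> 3 = 5
γ | (β -> β) = 5 | 5 = 5
~β -> (γ | (β -> β)) = 0 -> 5 = 5
~α = ~4 = 0
α -> α = 4 -> 4 = 5
~α <-> (α -> α) = 0 <-> 5 = 0
γ -> (~α <-> (α -> α)) = 5 -> 0 = 0
(~β -> (γ | (β -> β))) -> (γ -> (~α <-> (α -> α))) = 5 -> 0 = 0
(((γ -> (γ | γ)) -> β) <-> (((α -> γ) <-> β) -> (β -> β))) | ((~β -> (γ | (β -> β))) -> (γ -> (~α <-> (α -> α)))) = 3 | 0 = 3

3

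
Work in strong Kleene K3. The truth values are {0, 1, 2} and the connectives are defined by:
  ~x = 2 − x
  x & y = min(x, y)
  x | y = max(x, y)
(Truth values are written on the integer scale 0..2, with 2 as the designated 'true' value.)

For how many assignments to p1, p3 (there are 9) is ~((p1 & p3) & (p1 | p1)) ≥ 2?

p1 = 0, p3 = 0 ↦ 2  ≥
p1 = 0, p3 = 1 ↦ 2  ≥
p1 = 0, p3 = 2 ↦ 2  ≥
p1 = 1, p3 = 0 ↦ 2  ≥
p1 = 1, p3 = 1 ↦ 1  <
p1 = 1, p3 = 2 ↦ 1  <
p1 = 2, p3 = 0 ↦ 2  ≥
p1 = 2, p3 = 1 ↦ 1  <
p1 = 2, p3 = 2 ↦ 0  <
So 5 of the 9 assignments meet the threshold.

5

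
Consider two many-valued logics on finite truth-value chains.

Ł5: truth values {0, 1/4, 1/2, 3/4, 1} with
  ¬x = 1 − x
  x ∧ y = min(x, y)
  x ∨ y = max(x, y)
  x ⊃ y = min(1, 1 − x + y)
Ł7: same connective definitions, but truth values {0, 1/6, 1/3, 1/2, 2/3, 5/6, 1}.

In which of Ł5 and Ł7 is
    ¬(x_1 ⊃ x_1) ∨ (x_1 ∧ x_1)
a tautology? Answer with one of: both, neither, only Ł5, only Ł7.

In Ł5: at x_1 = 0 the value is 0 — not a tautology.
In Ł7: at x_1 = 0 the value is 0 — not a tautology.

neither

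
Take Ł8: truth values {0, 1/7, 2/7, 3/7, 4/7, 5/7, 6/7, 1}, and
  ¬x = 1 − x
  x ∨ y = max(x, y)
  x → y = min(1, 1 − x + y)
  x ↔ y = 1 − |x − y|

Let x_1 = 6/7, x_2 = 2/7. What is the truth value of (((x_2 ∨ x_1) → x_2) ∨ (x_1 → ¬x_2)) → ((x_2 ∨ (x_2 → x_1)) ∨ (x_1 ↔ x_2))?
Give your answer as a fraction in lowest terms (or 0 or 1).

x_2 ∨ x_1 = 2/7 ∨ 6/7 = 6/7
(x_2 ∨ x_1) → x_2 = 6/7 → 2/7 = 3/7
¬x_2 = ¬2/7 = 5/7
x_1 → ¬x_2 = 6/7 → 5/7 = 6/7
((x_2 ∨ x_1) → x_2) ∨ (x_1 → ¬x_2) = 3/7 ∨ 6/7 = 6/7
x_2 → x_1 = 2/7 → 6/7 = 1
x_2 ∨ (x_2 → x_1) = 2/7 ∨ 1 = 1
x_1 ↔ x_2 = 6/7 ↔ 2/7 = 3/7
(x_2 ∨ (x_2 → x_1)) ∨ (x_1 ↔ x_2) = 1 ∨ 3/7 = 1
(((x_2 ∨ x_1) → x_2) ∨ (x_1 → ¬x_2)) → ((x_2 ∨ (x_2 → x_1)) ∨ (x_1 ↔ x_2)) = 6/7 → 1 = 1

1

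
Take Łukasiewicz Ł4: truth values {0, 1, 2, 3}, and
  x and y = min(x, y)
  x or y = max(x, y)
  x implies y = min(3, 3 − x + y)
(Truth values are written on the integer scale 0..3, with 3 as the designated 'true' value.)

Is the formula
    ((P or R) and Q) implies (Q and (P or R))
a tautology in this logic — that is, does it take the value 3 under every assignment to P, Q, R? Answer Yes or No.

At P = 0, Q = 3, R = 2, for instance:
P or R = 0 or 2 = 2
(P or R) and Q = 2 and 3 = 2
Q and (P or R) = 3 and 2 = 2
((P or R) and Q) implies (Q and (P or R)) = 2 implies 2 = 3
and checking the remaining 63 assignments likewise gives ≥ 3 in every case.

Yes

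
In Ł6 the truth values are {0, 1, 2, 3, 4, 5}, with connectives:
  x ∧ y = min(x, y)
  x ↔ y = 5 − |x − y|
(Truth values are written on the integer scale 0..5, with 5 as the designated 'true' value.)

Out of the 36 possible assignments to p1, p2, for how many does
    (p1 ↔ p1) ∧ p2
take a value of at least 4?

value 5: 6 assignments (counts)
value 4: 6 assignments (counts)
value 3: 6 assignments
value 2: 6 assignments
value 1: 6 assignments
value 0: 6 assignments
So 12 of the 36 assignments meet the threshold.

12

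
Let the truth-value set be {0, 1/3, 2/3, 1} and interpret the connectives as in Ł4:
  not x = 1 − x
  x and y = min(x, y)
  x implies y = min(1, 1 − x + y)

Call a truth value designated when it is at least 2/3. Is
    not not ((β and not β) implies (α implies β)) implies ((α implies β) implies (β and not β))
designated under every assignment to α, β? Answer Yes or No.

Counterexample: take α = 0, β = 0.
not β = not 0 = 1
β and not β = 0 and 1 = 0
α implies β = 0 implies 0 = 1
(β and not β) implies (α implies β) = 0 implies 1 = 1
not ((β and not β) implies (α implies β)) = not 1 = 0
not not ((β and not β) implies (α implies β)) = not 0 = 1
α implies β = 0 implies 0 = 1
not β = not 0 = 1
β and not β = 0 and 1 = 0
(α implies β) implies (β and not β) = 1 implies 0 = 0
not not ((β and not β) implies (α implies β)) implies ((α implies β) implies (β and not β)) = 1 implies 0 = 0
This gives 0, which is below 2/3.

No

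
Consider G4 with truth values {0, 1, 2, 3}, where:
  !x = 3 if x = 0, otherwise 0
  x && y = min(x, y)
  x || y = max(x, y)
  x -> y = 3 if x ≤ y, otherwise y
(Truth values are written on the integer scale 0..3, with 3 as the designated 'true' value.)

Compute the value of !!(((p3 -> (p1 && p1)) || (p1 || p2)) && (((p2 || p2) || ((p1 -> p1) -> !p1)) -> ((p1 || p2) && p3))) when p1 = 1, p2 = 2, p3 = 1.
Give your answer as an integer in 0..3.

p1 && p1 = 1 && 1 = 1
p3 -> (p1 && p1) = 1 -> 1 = 3
p1 || p2 = 1 || 2 = 2
(p3 -> (p1 && p1)) || (p1 || p2) = 3 || 2 = 3
p2 || p2 = 2 || 2 = 2
p1 -> p1 = 1 -> 1 = 3
!p1 = !1 = 0
(p1 -> p1) -> !p1 = 3 -> 0 = 0
(p2 || p2) || ((p1 -> p1) -> !p1) = 2 || 0 = 2
p1 || p2 = 1 || 2 = 2
(p1 || p2) && p3 = 2 && 1 = 1
((p2 || p2) || ((p1 -> p1) -> !p1)) -> ((p1 || p2) && p3) = 2 -> 1 = 1
((p3 -> (p1 && p1)) || (p1 || p2)) && (((p2 || p2) || ((p1 -> p1) -> !p1)) -> ((p1 || p2) && p3)) = 3 && 1 = 1
!(((p3 -> (p1 && p1)) || (p1 || p2)) && (((p2 || p2) || ((p1 -> p1) -> !p1)) -> ((p1 || p2) && p3))) = !1 = 0
!!(((p3 -> (p1 && p1)) || (p1 || p2)) && (((p2 || p2) || ((p1 -> p1) -> !p1)) -> ((p1 || p2) && p3))) = !0 = 3

3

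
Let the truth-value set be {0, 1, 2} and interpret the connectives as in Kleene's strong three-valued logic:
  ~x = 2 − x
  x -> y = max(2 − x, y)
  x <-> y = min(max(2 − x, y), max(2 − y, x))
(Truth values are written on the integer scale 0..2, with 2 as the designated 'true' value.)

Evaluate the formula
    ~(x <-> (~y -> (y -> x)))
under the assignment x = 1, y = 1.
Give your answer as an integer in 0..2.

1

~y = ~1 = 1
y -> x = 1 -> 1 = 1
~y -> (y -> x) = 1 -> 1 = 1
x <-> (~y -> (y -> x)) = 1 <-> 1 = 1
~(x <-> (~y -> (y -> x))) = ~1 = 1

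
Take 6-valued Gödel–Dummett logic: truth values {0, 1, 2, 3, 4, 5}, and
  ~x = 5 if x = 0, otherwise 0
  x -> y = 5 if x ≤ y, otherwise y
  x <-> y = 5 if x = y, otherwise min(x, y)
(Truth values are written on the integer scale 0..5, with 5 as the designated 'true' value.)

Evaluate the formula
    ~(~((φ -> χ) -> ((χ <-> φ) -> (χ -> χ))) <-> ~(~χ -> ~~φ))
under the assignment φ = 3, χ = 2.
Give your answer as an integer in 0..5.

φ -> χ = 3 -> 2 = 2
χ <-> φ = 2 <-> 3 = 2
χ -> χ = 2 -> 2 = 5
(χ <-> φ) -> (χ -> χ) = 2 -> 5 = 5
(φ -> χ) -> ((χ <-> φ) -> (χ -> χ)) = 2 -> 5 = 5
~((φ -> χ) -> ((χ <-> φ) -> (χ -> χ))) = ~5 = 0
~χ = ~2 = 0
~φ = ~3 = 0
~~φ = ~0 = 5
~χ -> ~~φ = 0 -> 5 = 5
~(~χ -> ~~φ) = ~5 = 0
~((φ -> χ) -> ((χ <-> φ) -> (χ -> χ))) <-> ~(~χ -> ~~φ) = 0 <-> 0 = 5
~(~((φ -> χ) -> ((χ <-> φ) -> (χ -> χ))) <-> ~(~χ -> ~~φ)) = ~5 = 0

0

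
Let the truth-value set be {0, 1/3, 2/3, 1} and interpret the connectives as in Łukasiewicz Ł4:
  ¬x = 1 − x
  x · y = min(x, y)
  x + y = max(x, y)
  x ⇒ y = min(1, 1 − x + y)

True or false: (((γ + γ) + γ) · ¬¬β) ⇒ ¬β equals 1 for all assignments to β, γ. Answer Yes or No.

No

Counterexample: take β = 2/3, γ = 2/3.
γ + γ = 2/3 + 2/3 = 2/3
(γ + γ) + γ = 2/3 + 2/3 = 2/3
¬β = ¬2/3 = 1/3
¬¬β = ¬1/3 = 2/3
((γ + γ) + γ) · ¬¬β = 2/3 · 2/3 = 2/3
¬β = ¬2/3 = 1/3
(((γ + γ) + γ) · ¬¬β) ⇒ ¬β = 2/3 ⇒ 1/3 = 2/3
This gives 2/3 ≠ 1.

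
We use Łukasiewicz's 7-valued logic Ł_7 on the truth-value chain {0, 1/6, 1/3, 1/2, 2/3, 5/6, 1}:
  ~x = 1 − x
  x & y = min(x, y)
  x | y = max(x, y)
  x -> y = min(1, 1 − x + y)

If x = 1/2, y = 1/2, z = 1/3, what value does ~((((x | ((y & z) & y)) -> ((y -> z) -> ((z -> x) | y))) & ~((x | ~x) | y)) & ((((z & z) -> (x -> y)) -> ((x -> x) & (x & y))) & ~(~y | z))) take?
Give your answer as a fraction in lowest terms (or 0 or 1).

y & z = 1/2 & 1/3 = 1/3
(y & z) & y = 1/3 & 1/2 = 1/3
x | ((y & z) & y) = 1/2 | 1/3 = 1/2
y -> z = 1/2 -> 1/3 = 5/6
z -> x = 1/3 -> 1/2 = 1
(z -> x) | y = 1 | 1/2 = 1
(y -> z) -> ((z -> x) | y) = 5/6 -> 1 = 1
(x | ((y & z) & y)) -> ((y -> z) -> ((z -> x) | y)) = 1/2 -> 1 = 1
~x = ~1/2 = 1/2
x | ~x = 1/2 | 1/2 = 1/2
(x | ~x) | y = 1/2 | 1/2 = 1/2
~((x | ~x) | y) = ~1/2 = 1/2
((x | ((y & z) & y)) -> ((y -> z) -> ((z -> x) | y))) & ~((x | ~x) | y) = 1 & 1/2 = 1/2
z & z = 1/3 & 1/3 = 1/3
x -> y = 1/2 -> 1/2 = 1
(z & z) -> (x -> y) = 1/3 -> 1 = 1
x -> x = 1/2 -> 1/2 = 1
x & y = 1/2 & 1/2 = 1/2
(x -> x) & (x & y) = 1 & 1/2 = 1/2
((z & z) -> (x -> y)) -> ((x -> x) & (x & y)) = 1 -> 1/2 = 1/2
~y = ~1/2 = 1/2
~y | z = 1/2 | 1/3 = 1/2
~(~y | z) = ~1/2 = 1/2
(((z & z) -> (x -> y)) -> ((x -> x) & (x & y))) & ~(~y | z) = 1/2 & 1/2 = 1/2
(((x | ((y & z) & y)) -> ((y -> z) -> ((z -> x) | y))) & ~((x | ~x) | y)) & ((((z & z) -> (x -> y)) -> ((x -> x) & (x & y))) & ~(~y | z)) = 1/2 & 1/2 = 1/2
~((((x | ((y & z) & y)) -> ((y -> z) -> ((z -> x) | y))) & ~((x | ~x) | y)) & ((((z & z) -> (x -> y)) -> ((x -> x) & (x & y))) & ~(~y | z))) = ~1/2 = 1/2

1/2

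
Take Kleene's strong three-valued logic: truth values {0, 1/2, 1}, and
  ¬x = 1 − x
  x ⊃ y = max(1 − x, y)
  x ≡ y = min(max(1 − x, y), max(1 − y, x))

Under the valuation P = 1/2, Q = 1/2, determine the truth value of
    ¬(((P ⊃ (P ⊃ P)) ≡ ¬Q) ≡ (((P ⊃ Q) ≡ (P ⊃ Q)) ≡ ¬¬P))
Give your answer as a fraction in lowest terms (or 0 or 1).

P ⊃ P = 1/2 ⊃ 1/2 = 1/2
P ⊃ (P ⊃ P) = 1/2 ⊃ 1/2 = 1/2
¬Q = ¬1/2 = 1/2
(P ⊃ (P ⊃ P)) ≡ ¬Q = 1/2 ≡ 1/2 = 1/2
P ⊃ Q = 1/2 ⊃ 1/2 = 1/2
P ⊃ Q = 1/2 ⊃ 1/2 = 1/2
(P ⊃ Q) ≡ (P ⊃ Q) = 1/2 ≡ 1/2 = 1/2
¬P = ¬1/2 = 1/2
¬¬P = ¬1/2 = 1/2
((P ⊃ Q) ≡ (P ⊃ Q)) ≡ ¬¬P = 1/2 ≡ 1/2 = 1/2
((P ⊃ (P ⊃ P)) ≡ ¬Q) ≡ (((P ⊃ Q) ≡ (P ⊃ Q)) ≡ ¬¬P) = 1/2 ≡ 1/2 = 1/2
¬(((P ⊃ (P ⊃ P)) ≡ ¬Q) ≡ (((P ⊃ Q) ≡ (P ⊃ Q)) ≡ ¬¬P)) = ¬1/2 = 1/2

1/2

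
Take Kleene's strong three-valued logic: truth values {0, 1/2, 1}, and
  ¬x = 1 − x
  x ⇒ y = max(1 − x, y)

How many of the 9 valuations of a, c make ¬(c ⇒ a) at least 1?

a = 0, c = 0 ↦ 0  <
a = 0, c = 1/2 ↦ 1/2  <
a = 0, c = 1 ↦ 1  ≥
a = 1/2, c = 0 ↦ 0  <
a = 1/2, c = 1/2 ↦ 1/2  <
a = 1/2, c = 1 ↦ 1/2  <
a = 1, c = 0 ↦ 0  <
a = 1, c = 1/2 ↦ 0  <
a = 1, c = 1 ↦ 0  <
So 1 of the 9 assignments meets the threshold.

1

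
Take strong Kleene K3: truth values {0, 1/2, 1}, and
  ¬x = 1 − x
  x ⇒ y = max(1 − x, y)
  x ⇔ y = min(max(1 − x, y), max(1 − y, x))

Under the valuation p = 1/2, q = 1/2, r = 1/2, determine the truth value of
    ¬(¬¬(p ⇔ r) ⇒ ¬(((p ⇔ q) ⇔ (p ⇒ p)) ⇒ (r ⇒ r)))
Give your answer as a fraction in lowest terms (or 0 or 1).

p ⇔ r = 1/2 ⇔ 1/2 = 1/2
¬(p ⇔ r) = ¬1/2 = 1/2
¬¬(p ⇔ r) = ¬1/2 = 1/2
p ⇔ q = 1/2 ⇔ 1/2 = 1/2
p ⇒ p = 1/2 ⇒ 1/2 = 1/2
(p ⇔ q) ⇔ (p ⇒ p) = 1/2 ⇔ 1/2 = 1/2
r ⇒ r = 1/2 ⇒ 1/2 = 1/2
((p ⇔ q) ⇔ (p ⇒ p)) ⇒ (r ⇒ r) = 1/2 ⇒ 1/2 = 1/2
¬(((p ⇔ q) ⇔ (p ⇒ p)) ⇒ (r ⇒ r)) = ¬1/2 = 1/2
¬¬(p ⇔ r) ⇒ ¬(((p ⇔ q) ⇔ (p ⇒ p)) ⇒ (r ⇒ r)) = 1/2 ⇒ 1/2 = 1/2
¬(¬¬(p ⇔ r) ⇒ ¬(((p ⇔ q) ⇔ (p ⇒ p)) ⇒ (r ⇒ r))) = ¬1/2 = 1/2

1/2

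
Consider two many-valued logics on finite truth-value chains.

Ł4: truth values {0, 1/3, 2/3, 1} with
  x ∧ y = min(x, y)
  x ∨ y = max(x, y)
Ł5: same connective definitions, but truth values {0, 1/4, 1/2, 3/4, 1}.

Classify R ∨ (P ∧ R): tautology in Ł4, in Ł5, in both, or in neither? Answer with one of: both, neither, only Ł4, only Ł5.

neither

In Ł4: at P = 0, R = 0 the value is 0 — not a tautology.
In Ł5: at P = 0, R = 0 the value is 0 — not a tautology.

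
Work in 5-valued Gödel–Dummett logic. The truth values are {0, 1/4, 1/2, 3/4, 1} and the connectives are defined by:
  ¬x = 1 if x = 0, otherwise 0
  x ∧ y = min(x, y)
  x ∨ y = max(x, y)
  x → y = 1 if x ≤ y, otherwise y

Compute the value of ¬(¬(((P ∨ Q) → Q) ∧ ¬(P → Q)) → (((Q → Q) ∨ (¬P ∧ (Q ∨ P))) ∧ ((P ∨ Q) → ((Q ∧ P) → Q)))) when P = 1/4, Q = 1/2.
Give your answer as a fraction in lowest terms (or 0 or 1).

P ∨ Q = 1/4 ∨ 1/2 = 1/2
(P ∨ Q) → Q = 1/2 → 1/2 = 1
P → Q = 1/4 → 1/2 = 1
¬(P → Q) = ¬1 = 0
((P ∨ Q) → Q) ∧ ¬(P → Q) = 1 ∧ 0 = 0
¬(((P ∨ Q) → Q) ∧ ¬(P → Q)) = ¬0 = 1
Q → Q = 1/2 → 1/2 = 1
¬P = ¬1/4 = 0
Q ∨ P = 1/2 ∨ 1/4 = 1/2
¬P ∧ (Q ∨ P) = 0 ∧ 1/2 = 0
(Q → Q) ∨ (¬P ∧ (Q ∨ P)) = 1 ∨ 0 = 1
P ∨ Q = 1/4 ∨ 1/2 = 1/2
Q ∧ P = 1/2 ∧ 1/4 = 1/4
(Q ∧ P) → Q = 1/4 → 1/2 = 1
(P ∨ Q) → ((Q ∧ P) → Q) = 1/2 → 1 = 1
((Q → Q) ∨ (¬P ∧ (Q ∨ P))) ∧ ((P ∨ Q) → ((Q ∧ P) → Q)) = 1 ∧ 1 = 1
¬(((P ∨ Q) → Q) ∧ ¬(P → Q)) → (((Q → Q) ∨ (¬P ∧ (Q ∨ P))) ∧ ((P ∨ Q) → ((Q ∧ P) → Q))) = 1 → 1 = 1
¬(¬(((P ∨ Q) → Q) ∧ ¬(P → Q)) → (((Q → Q) ∨ (¬P ∧ (Q ∨ P))) ∧ ((P ∨ Q) → ((Q ∧ P) → Q)))) = ¬1 = 0

0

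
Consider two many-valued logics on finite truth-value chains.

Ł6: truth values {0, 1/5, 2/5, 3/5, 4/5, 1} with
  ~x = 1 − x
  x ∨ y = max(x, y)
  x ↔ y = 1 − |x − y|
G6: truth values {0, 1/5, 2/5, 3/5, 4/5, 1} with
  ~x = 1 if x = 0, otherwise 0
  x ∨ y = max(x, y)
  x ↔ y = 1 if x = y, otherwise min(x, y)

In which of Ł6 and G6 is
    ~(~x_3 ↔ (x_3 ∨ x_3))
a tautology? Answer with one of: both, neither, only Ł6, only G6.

only G6

In Ł6: at x_3 = 1/5 the value is 3/5 — not a tautology.
In G6: every assignment gives 1 — tautology.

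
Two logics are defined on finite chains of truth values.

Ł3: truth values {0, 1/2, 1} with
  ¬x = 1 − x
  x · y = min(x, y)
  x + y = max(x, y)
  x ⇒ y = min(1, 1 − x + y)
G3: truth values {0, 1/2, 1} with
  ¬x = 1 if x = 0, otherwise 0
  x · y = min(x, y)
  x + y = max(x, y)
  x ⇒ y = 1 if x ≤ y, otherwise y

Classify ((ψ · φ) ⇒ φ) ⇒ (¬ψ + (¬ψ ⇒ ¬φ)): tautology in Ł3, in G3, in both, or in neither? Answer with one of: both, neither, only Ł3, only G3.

In Ł3: at φ = 1, ψ = 1/2 the value is 1/2 — not a tautology.
In G3: every assignment gives 1 — tautology.

only G3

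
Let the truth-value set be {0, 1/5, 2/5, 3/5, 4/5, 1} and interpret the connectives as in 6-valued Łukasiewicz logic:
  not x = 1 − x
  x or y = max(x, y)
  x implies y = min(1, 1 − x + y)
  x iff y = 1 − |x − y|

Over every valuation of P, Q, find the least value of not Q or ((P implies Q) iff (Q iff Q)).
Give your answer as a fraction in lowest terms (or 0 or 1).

Take P = 4/5, Q = 2/5:
not Q = not 2/5 = 3/5
P implies Q = 4/5 implies 2/5 = 3/5
Q iff Q = 2/5 iff 2/5 = 1
(P implies Q) iff (Q iff Q) = 3/5 iff 1 = 3/5
not Q or ((P implies Q) iff (Q iff Q)) = 3/5 or 3/5 = 3/5
No assignment yields a value below 3/5, so this is the minimum.

3/5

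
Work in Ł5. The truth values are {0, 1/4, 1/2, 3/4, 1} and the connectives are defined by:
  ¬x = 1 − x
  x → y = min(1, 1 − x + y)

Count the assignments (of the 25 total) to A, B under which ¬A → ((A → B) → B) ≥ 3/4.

value 1: 18 assignments (counts)
value 3/4: 2 assignments (counts)
value 1/2: 3 assignments
value 1/4: 1 assignment
value 0: 1 assignment
So 20 of the 25 assignments meet the threshold.

20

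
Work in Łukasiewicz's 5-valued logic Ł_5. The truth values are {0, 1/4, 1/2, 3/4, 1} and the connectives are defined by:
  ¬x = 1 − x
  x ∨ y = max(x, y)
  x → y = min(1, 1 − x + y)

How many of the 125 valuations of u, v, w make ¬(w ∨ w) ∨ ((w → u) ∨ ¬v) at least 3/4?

107

value 1: 85 assignments (counts)
value 3/4: 22 assignments (counts)
value 1/2: 12 assignments
value 1/4: 5 assignments
value 0: 1 assignment
So 107 of the 125 assignments meet the threshold.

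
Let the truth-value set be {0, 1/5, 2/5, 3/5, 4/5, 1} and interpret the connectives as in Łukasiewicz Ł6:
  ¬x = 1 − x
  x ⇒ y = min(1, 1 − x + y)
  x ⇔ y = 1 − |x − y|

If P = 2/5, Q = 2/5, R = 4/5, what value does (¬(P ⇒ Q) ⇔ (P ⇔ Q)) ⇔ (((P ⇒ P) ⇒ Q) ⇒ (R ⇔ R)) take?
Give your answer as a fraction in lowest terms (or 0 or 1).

P ⇒ Q = 2/5 ⇒ 2/5 = 1
¬(P ⇒ Q) = ¬1 = 0
P ⇔ Q = 2/5 ⇔ 2/5 = 1
¬(P ⇒ Q) ⇔ (P ⇔ Q) = 0 ⇔ 1 = 0
P ⇒ P = 2/5 ⇒ 2/5 = 1
(P ⇒ P) ⇒ Q = 1 ⇒ 2/5 = 2/5
R ⇔ R = 4/5 ⇔ 4/5 = 1
((P ⇒ P) ⇒ Q) ⇒ (R ⇔ R) = 2/5 ⇒ 1 = 1
(¬(P ⇒ Q) ⇔ (P ⇔ Q)) ⇔ (((P ⇒ P) ⇒ Q) ⇒ (R ⇔ R)) = 0 ⇔ 1 = 0

0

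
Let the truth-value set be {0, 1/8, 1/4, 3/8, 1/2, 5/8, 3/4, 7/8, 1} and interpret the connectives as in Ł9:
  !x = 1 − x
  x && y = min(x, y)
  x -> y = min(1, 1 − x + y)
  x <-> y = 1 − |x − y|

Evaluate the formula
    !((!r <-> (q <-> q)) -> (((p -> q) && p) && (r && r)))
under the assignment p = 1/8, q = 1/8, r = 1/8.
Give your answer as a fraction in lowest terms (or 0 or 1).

3/4

!r = !1/8 = 7/8
q <-> q = 1/8 <-> 1/8 = 1
!r <-> (q <-> q) = 7/8 <-> 1 = 7/8
p -> q = 1/8 -> 1/8 = 1
(p -> q) && p = 1 && 1/8 = 1/8
r && r = 1/8 && 1/8 = 1/8
((p -> q) && p) && (r && r) = 1/8 && 1/8 = 1/8
(!r <-> (q <-> q)) -> (((p -> q) && p) && (r && r)) = 7/8 -> 1/8 = 1/4
!((!r <-> (q <-> q)) -> (((p -> q) && p) && (r && r))) = !1/4 = 3/4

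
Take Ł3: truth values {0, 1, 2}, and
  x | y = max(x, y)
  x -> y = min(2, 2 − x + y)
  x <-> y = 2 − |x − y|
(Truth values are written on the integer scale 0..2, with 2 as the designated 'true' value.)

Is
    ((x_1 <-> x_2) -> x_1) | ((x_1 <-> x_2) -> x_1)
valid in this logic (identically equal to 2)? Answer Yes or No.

No

Counterexample: take x_1 = 0, x_2 = 0.
x_1 <-> x_2 = 0 <-> 0 = 2
(x_1 <-> x_2) -> x_1 = 2 -> 0 = 0
x_1 <-> x_2 = 0 <-> 0 = 2
(x_1 <-> x_2) -> x_1 = 2 -> 0 = 0
((x_1 <-> x_2) -> x_1) | ((x_1 <-> x_2) -> x_1) = 0 | 0 = 0
This gives 0 ≠ 2.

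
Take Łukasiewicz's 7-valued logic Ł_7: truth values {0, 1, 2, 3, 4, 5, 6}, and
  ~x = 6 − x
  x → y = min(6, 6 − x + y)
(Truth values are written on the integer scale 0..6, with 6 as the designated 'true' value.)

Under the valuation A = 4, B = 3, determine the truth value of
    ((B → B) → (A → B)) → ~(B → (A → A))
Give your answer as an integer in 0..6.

1

B → B = 3 → 3 = 6
A → B = 4 → 3 = 5
(B → B) → (A → B) = 6 → 5 = 5
A → A = 4 → 4 = 6
B → (A → A) = 3 → 6 = 6
~(B → (A → A)) = ~6 = 0
((B → B) → (A → B)) → ~(B → (A → A)) = 5 → 0 = 1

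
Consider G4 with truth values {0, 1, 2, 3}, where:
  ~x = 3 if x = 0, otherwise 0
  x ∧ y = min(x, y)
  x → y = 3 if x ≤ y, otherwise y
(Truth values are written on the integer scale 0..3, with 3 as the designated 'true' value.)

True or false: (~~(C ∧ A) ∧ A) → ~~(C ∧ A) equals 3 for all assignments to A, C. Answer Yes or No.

Yes

A = 0, C = 0 ↦ 3
A = 0, C = 1 ↦ 3
A = 0, C = 2 ↦ 3
A = 0, C = 3 ↦ 3
A = 1, C = 0 ↦ 3
A = 1, C = 1 ↦ 3
A = 1, C = 2 ↦ 3
A = 1, C = 3 ↦ 3
A = 2, C = 0 ↦ 3
A = 2, C = 1 ↦ 3
A = 2, C = 2 ↦ 3
A = 2, C = 3 ↦ 3
A = 3, C = 0 ↦ 3
A = 3, C = 1 ↦ 3
A = 3, C = 2 ↦ 3
A = 3, C = 3 ↦ 3
Every assignment gives a value ≥ 3.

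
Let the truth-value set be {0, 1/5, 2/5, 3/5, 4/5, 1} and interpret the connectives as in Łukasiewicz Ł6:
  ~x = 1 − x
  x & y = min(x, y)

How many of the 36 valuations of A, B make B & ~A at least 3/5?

9

value 1: 1 assignment (counts)
value 4/5: 3 assignments (counts)
value 3/5: 5 assignments (counts)
value 2/5: 7 assignments
value 1/5: 9 assignments
value 0: 11 assignments
So 9 of the 36 assignments meet the threshold.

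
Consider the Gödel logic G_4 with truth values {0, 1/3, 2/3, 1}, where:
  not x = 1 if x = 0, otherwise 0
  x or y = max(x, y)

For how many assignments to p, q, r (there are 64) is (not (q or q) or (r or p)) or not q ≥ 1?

37

value 1: 37 assignments (counts)
value 2/3: 15 assignments
value 1/3: 9 assignments
value 0: 3 assignments
So 37 of the 64 assignments meet the threshold.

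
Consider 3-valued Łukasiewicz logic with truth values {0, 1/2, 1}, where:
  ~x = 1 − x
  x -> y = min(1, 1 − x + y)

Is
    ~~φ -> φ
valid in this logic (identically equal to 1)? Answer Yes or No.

Yes

φ = 0 ↦ 1
φ = 1/2 ↦ 1
φ = 1 ↦ 1
Every assignment gives a value ≥ 1.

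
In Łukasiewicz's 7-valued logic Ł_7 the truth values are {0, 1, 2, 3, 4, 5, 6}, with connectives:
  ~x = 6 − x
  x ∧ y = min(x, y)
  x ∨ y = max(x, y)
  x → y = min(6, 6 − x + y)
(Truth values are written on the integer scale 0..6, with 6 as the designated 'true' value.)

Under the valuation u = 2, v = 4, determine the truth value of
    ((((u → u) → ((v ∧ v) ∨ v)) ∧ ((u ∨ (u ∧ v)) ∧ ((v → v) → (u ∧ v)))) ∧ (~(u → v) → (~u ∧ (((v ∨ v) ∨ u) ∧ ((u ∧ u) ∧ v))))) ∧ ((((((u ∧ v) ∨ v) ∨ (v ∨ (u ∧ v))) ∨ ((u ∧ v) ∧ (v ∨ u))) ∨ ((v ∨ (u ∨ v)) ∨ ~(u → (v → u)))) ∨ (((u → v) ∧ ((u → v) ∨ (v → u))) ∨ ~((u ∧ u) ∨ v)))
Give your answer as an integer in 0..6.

2

u → u = 2 → 2 = 6
v ∧ v = 4 ∧ 4 = 4
(v ∧ v) ∨ v = 4 ∨ 4 = 4
(u → u) → ((v ∧ v) ∨ v) = 6 → 4 = 4
u ∧ v = 2 ∧ 4 = 2
u ∨ (u ∧ v) = 2 ∨ 2 = 2
v → v = 4 → 4 = 6
u ∧ v = 2 ∧ 4 = 2
(v → v) → (u ∧ v) = 6 → 2 = 2
(u ∨ (u ∧ v)) ∧ ((v → v) → (u ∧ v)) = 2 ∧ 2 = 2
((u → u) → ((v ∧ v) ∨ v)) ∧ ((u ∨ (u ∧ v)) ∧ ((v → v) → (u ∧ v))) = 4 ∧ 2 = 2
u → v = 2 → 4 = 6
~(u → v) = ~6 = 0
~u = ~2 = 4
v ∨ v = 4 ∨ 4 = 4
(v ∨ v) ∨ u = 4 ∨ 2 = 4
u ∧ u = 2 ∧ 2 = 2
(u ∧ u) ∧ v = 2 ∧ 4 = 2
((v ∨ v) ∨ u) ∧ ((u ∧ u) ∧ v) = 4 ∧ 2 = 2
~u ∧ (((v ∨ v) ∨ u) ∧ ((u ∧ u) ∧ v)) = 4 ∧ 2 = 2
~(u → v) → (~u ∧ (((v ∨ v) ∨ u) ∧ ((u ∧ u) ∧ v))) = 0 → 2 = 6
(((u → u) → ((v ∧ v) ∨ v)) ∧ ((u ∨ (u ∧ v)) ∧ ((v → v) → (u ∧ v)))) ∧ (~(u → v) → (~u ∧ (((v ∨ v) ∨ u) ∧ ((u ∧ u) ∧ v)))) = 2 ∧ 6 = 2
u ∧ v = 2 ∧ 4 = 2
(u ∧ v) ∨ v = 2 ∨ 4 = 4
u ∧ v = 2 ∧ 4 = 2
v ∨ (u ∧ v) = 4 ∨ 2 = 4
((u ∧ v) ∨ v) ∨ (v ∨ (u ∧ v)) = 4 ∨ 4 = 4
u ∧ v = 2 ∧ 4 = 2
v ∨ u = 4 ∨ 2 = 4
(u ∧ v) ∧ (v ∨ u) = 2 ∧ 4 = 2
(((u ∧ v) ∨ v) ∨ (v ∨ (u ∧ v))) ∨ ((u ∧ v) ∧ (v ∨ u)) = 4 ∨ 2 = 4
u ∨ v = 2 ∨ 4 = 4
v ∨ (u ∨ v) = 4 ∨ 4 = 4
v → u = 4 → 2 = 4
u → (v → u) = 2 → 4 = 6
~(u → (v → u)) = ~6 = 0
(v ∨ (u ∨ v)) ∨ ~(u → (v → u)) = 4 ∨ 0 = 4
((((u ∧ v) ∨ v) ∨ (v ∨ (u ∧ v))) ∨ ((u ∧ v) ∧ (v ∨ u))) ∨ ((v ∨ (u ∨ v)) ∨ ~(u → (v → u))) = 4 ∨ 4 = 4
u → v = 2 → 4 = 6
u → v = 2 → 4 = 6
v → u = 4 → 2 = 4
(u → v) ∨ (v → u) = 6 ∨ 4 = 6
(u → v) ∧ ((u → v) ∨ (v → u)) = 6 ∧ 6 = 6
u ∧ u = 2 ∧ 2 = 2
(u ∧ u) ∨ v = 2 ∨ 4 = 4
~((u ∧ u) ∨ v) = ~4 = 2
((u → v) ∧ ((u → v) ∨ (v → u))) ∨ ~((u ∧ u) ∨ v) = 6 ∨ 2 = 6
(((((u ∧ v) ∨ v) ∨ (v ∨ (u ∧ v))) ∨ ((u ∧ v) ∧ (v ∨ u))) ∨ ((v ∨ (u ∨ v)) ∨ ~(u → (v → u)))) ∨ (((u → v) ∧ ((u → v) ∨ (v → u))) ∨ ~((u ∧ u) ∨ v)) = 4 ∨ 6 = 6
((((u → u) → ((v ∧ v) ∨ v)) ∧ ((u ∨ (u ∧ v)) ∧ ((v → v) → (u ∧ v)))) ∧ (~(u → v) → (~u ∧ (((v ∨ v) ∨ u) ∧ ((u ∧ u) ∧ v))))) ∧ ((((((u ∧ v) ∨ v) ∨ (v ∨ (u ∧ v))) ∨ ((u ∧ v) ∧ (v ∨ u))) ∨ ((v ∨ (u ∨ v)) ∨ ~(u → (v → u)))) ∨ (((u → v) ∧ ((u → v) ∨ (v → u))) ∨ ~((u ∧ u) ∨ v))) = 2 ∧ 6 = 2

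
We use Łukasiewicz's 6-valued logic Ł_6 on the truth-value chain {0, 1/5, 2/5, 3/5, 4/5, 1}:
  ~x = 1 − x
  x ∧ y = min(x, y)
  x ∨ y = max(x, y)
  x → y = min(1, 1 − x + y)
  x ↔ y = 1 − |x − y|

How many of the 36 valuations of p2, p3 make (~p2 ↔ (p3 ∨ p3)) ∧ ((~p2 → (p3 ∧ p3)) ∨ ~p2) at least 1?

6

value 1: 6 assignments (counts)
value 4/5: 10 assignments
value 3/5: 8 assignments
value 2/5: 6 assignments
value 1/5: 4 assignments
value 0: 2 assignments
So 6 of the 36 assignments meet the threshold.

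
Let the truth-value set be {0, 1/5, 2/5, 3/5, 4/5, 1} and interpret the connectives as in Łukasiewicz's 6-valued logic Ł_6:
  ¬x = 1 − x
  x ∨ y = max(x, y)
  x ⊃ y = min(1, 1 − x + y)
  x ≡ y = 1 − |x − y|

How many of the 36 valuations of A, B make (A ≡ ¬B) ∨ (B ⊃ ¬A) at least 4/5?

value 1: 21 assignments (counts)
value 4/5: 5 assignments (counts)
value 3/5: 4 assignments
value 2/5: 3 assignments
value 1/5: 2 assignments
value 0: 1 assignment
So 26 of the 36 assignments meet the threshold.

26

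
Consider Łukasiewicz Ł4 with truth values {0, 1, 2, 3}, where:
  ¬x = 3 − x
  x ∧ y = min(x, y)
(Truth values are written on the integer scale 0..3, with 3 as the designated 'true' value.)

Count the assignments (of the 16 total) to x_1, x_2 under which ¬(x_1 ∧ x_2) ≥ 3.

7

x_1 = 0, x_2 = 0 ↦ 3  ≥
x_1 = 0, x_2 = 1 ↦ 3  ≥
x_1 = 0, x_2 = 2 ↦ 3  ≥
x_1 = 0, x_2 = 3 ↦ 3  ≥
x_1 = 1, x_2 = 0 ↦ 3  ≥
x_1 = 1, x_2 = 1 ↦ 2  <
x_1 = 1, x_2 = 2 ↦ 2  <
x_1 = 1, x_2 = 3 ↦ 2  <
x_1 = 2, x_2 = 0 ↦ 3  ≥
x_1 = 2, x_2 = 1 ↦ 2  <
x_1 = 2, x_2 = 2 ↦ 1  <
x_1 = 2, x_2 = 3 ↦ 1  <
x_1 = 3, x_2 = 0 ↦ 3  ≥
x_1 = 3, x_2 = 1 ↦ 2  <
x_1 = 3, x_2 = 2 ↦ 1  <
x_1 = 3, x_2 = 3 ↦ 0  <
So 7 of the 16 assignments meet the threshold.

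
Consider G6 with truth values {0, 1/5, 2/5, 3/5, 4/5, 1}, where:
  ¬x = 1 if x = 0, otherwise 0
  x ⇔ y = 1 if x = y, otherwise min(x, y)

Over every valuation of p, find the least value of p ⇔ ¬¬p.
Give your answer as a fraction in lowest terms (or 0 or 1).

Take p = 1/5:
¬p = ¬1/5 = 0
¬¬p = ¬0 = 1
p ⇔ ¬¬p = 1/5 ⇔ 1 = 1/5
No assignment yields a value below 1/5, so this is the minimum.

1/5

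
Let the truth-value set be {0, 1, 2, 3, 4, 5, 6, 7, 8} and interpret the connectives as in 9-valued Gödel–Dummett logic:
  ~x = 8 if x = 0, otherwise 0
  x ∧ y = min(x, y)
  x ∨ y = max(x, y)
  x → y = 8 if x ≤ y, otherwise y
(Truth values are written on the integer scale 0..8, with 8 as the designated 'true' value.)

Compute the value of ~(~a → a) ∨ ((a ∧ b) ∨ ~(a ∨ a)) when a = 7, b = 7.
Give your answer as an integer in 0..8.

7

~a = ~7 = 0
~a → a = 0 → 7 = 8
~(~a → a) = ~8 = 0
a ∧ b = 7 ∧ 7 = 7
a ∨ a = 7 ∨ 7 = 7
~(a ∨ a) = ~7 = 0
(a ∧ b) ∨ ~(a ∨ a) = 7 ∨ 0 = 7
~(~a → a) ∨ ((a ∧ b) ∨ ~(a ∨ a)) = 0 ∨ 7 = 7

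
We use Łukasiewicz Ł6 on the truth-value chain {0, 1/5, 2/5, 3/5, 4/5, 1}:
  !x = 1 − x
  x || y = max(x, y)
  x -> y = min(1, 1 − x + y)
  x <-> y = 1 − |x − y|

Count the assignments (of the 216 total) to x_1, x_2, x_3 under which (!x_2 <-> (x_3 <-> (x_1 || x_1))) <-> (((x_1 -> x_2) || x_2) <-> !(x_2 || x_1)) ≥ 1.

48

value 1: 48 assignments (counts)
value 4/5: 76 assignments
value 3/5: 48 assignments
value 2/5: 28 assignments
value 1/5: 12 assignments
value 0: 4 assignments
So 48 of the 216 assignments meet the threshold.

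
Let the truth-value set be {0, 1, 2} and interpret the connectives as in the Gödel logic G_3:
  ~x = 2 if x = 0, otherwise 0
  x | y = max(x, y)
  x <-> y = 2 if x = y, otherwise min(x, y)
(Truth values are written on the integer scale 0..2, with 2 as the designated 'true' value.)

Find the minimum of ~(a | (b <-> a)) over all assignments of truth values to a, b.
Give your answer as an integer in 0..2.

Take a = 0, b = 0:
b <-> a = 0 <-> 0 = 2
a | (b <-> a) = 0 | 2 = 2
~(a | (b <-> a)) = ~2 = 0
No assignment yields a value below 0, so this is the minimum.

0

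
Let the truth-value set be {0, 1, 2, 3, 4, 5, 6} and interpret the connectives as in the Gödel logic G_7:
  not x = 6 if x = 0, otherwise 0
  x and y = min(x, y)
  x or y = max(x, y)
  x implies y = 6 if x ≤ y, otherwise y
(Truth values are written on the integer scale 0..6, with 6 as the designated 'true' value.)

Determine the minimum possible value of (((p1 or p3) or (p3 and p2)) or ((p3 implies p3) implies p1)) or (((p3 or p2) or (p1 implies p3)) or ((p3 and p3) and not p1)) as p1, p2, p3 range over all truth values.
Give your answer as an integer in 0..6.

Take p1 = 1, p2 = 0, p3 = 0:
p1 or p3 = 1 or 0 = 1
p3 and p2 = 0 and 0 = 0
(p1 or p3) or (p3 and p2) = 1 or 0 = 1
p3 implies p3 = 0 implies 0 = 6
(p3 implies p3) implies p1 = 6 implies 1 = 1
((p1 or p3) or (p3 and p2)) or ((p3 implies p3) implies p1) = 1 or 1 = 1
p3 or p2 = 0 or 0 = 0
p1 implies p3 = 1 implies 0 = 0
(p3 or p2) or (p1 implies p3) = 0 or 0 = 0
p3 and p3 = 0 and 0 = 0
not p1 = not 1 = 0
(p3 and p3) and not p1 = 0 and 0 = 0
((p3 or p2) or (p1 implies p3)) or ((p3 and p3) and not p1) = 0 or 0 = 0
(((p1 or p3) or (p3 and p2)) or ((p3 implies p3) implies p1)) or (((p3 or p2) or (p1 implies p3)) or ((p3 and p3) and not p1)) = 1 or 0 = 1
No assignment yields a value below 1, so this is the minimum.

1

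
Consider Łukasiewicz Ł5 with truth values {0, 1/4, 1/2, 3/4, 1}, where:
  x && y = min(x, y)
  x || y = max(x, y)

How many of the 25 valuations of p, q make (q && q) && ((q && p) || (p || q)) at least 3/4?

10

value 1: 5 assignments (counts)
value 3/4: 5 assignments (counts)
value 1/2: 5 assignments
value 1/4: 5 assignments
value 0: 5 assignments
So 10 of the 25 assignments meet the threshold.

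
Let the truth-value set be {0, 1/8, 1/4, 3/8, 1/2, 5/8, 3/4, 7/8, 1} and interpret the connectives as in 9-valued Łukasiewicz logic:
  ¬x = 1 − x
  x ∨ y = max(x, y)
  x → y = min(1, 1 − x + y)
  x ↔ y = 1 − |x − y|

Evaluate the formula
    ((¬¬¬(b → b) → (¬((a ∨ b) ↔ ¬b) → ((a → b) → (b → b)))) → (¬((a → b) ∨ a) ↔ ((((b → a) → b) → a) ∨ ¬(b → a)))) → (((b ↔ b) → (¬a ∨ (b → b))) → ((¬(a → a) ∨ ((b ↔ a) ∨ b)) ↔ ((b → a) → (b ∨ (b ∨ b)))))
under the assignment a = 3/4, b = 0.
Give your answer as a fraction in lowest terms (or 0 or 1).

1

b → b = 0 → 0 = 1
¬(b → b) = ¬1 = 0
¬¬(b → b) = ¬0 = 1
¬¬¬(b → b) = ¬1 = 0
a ∨ b = 3/4 ∨ 0 = 3/4
¬b = ¬0 = 1
(a ∨ b) ↔ ¬b = 3/4 ↔ 1 = 3/4
¬((a ∨ b) ↔ ¬b) = ¬3/4 = 1/4
a → b = 3/4 → 0 = 1/4
b → b = 0 → 0 = 1
(a → b) → (b → b) = 1/4 → 1 = 1
¬((a ∨ b) ↔ ¬b) → ((a → b) → (b → b)) = 1/4 → 1 = 1
¬¬¬(b → b) → (¬((a ∨ b) ↔ ¬b) → ((a → b) → (b → b))) = 0 → 1 = 1
a → b = 3/4 → 0 = 1/4
(a → b) ∨ a = 1/4 ∨ 3/4 = 3/4
¬((a → b) ∨ a) = ¬3/4 = 1/4
b → a = 0 → 3/4 = 1
(b → a) → b = 1 → 0 = 0
((b → a) → b) → a = 0 → 3/4 = 1
b → a = 0 → 3/4 = 1
¬(b → a) = ¬1 = 0
(((b → a) → b) → a) ∨ ¬(b → a) = 1 ∨ 0 = 1
¬((a → b) ∨ a) ↔ ((((b → a) → b) → a) ∨ ¬(b → a)) = 1/4 ↔ 1 = 1/4
(¬¬¬(b → b) → (¬((a ∨ b) ↔ ¬b) → ((a → b) → (b → b)))) → (¬((a → b) ∨ a) ↔ ((((b → a) → b) → a) ∨ ¬(b → a))) = 1 → 1/4 = 1/4
b ↔ b = 0 ↔ 0 = 1
¬a = ¬3/4 = 1/4
b → b = 0 → 0 = 1
¬a ∨ (b → b) = 1/4 ∨ 1 = 1
(b ↔ b) → (¬a ∨ (b → b)) = 1 → 1 = 1
a → a = 3/4 → 3/4 = 1
¬(a → a) = ¬1 = 0
b ↔ a = 0 ↔ 3/4 = 1/4
(b ↔ a) ∨ b = 1/4 ∨ 0 = 1/4
¬(a → a) ∨ ((b ↔ a) ∨ b) = 0 ∨ 1/4 = 1/4
b → a = 0 → 3/4 = 1
b ∨ b = 0 ∨ 0 = 0
b ∨ (b ∨ b) = 0 ∨ 0 = 0
(b → a) → (b ∨ (b ∨ b)) = 1 → 0 = 0
(¬(a → a) ∨ ((b ↔ a) ∨ b)) ↔ ((b → a) → (b ∨ (b ∨ b))) = 1/4 ↔ 0 = 3/4
((b ↔ b) → (¬a ∨ (b → b))) → ((¬(a → a) ∨ ((b ↔ a) ∨ b)) ↔ ((b → a) → (b ∨ (b ∨ b)))) = 1 → 3/4 = 3/4
((¬¬¬(b → b) → (¬((a ∨ b) ↔ ¬b) → ((a → b) → (b → b)))) → (¬((a → b) ∨ a) ↔ ((((b → a) → b) → a) ∨ ¬(b → a)))) → (((b ↔ b) → (¬a ∨ (b → b))) → ((¬(a → a) ∨ ((b ↔ a) ∨ b)) ↔ ((b → a) → (b ∨ (b ∨ b))))) = 1/4 → 3/4 = 1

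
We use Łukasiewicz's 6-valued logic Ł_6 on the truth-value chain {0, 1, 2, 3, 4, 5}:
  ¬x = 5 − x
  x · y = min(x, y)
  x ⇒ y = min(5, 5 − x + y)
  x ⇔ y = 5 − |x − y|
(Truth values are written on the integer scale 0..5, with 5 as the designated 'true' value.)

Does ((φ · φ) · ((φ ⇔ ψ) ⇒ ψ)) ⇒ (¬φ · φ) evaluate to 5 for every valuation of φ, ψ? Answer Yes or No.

No

Counterexample: take φ = 3, ψ = 0.
φ · φ = 3 · 3 = 3
φ ⇔ ψ = 3 ⇔ 0 = 2
(φ ⇔ ψ) ⇒ ψ = 2 ⇒ 0 = 3
(φ · φ) · ((φ ⇔ ψ) ⇒ ψ) = 3 · 3 = 3
¬φ = ¬3 = 2
¬φ · φ = 2 · 3 = 2
((φ · φ) · ((φ ⇔ ψ) ⇒ ψ)) ⇒ (¬φ · φ) = 3 ⇒ 2 = 4
This gives 4 ≠ 5.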